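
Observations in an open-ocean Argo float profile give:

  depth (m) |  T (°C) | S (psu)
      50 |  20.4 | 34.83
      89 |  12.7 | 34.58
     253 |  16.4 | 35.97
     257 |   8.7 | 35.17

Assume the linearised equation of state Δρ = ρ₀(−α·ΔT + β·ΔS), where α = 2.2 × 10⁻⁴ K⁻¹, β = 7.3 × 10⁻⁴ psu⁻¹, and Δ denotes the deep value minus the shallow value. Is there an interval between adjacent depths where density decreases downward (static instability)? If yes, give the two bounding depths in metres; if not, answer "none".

none

Evaluate Δρ/ρ₀ = −αΔT + βΔS across each adjacent pair:
  50–89 m: −αΔT+βΔS = −(2.2 × 10⁻⁴)(-7.7)+(7.3 × 10⁻⁴)(-0.25) = 1.5 × 10⁻³ → stable
  89–253 m: −αΔT+βΔS = −(2.2 × 10⁻⁴)(+3.7)+(7.3 × 10⁻⁴)(+1.39) = 2.0 × 10⁻⁴ → stable
  253–257 m: −αΔT+βΔS = −(2.2 × 10⁻⁴)(-7.7)+(7.3 × 10⁻⁴)(-0.80) = 1.1 × 10⁻³ → stable
Every interval has Δρ > 0: the column is stably stratified throughout.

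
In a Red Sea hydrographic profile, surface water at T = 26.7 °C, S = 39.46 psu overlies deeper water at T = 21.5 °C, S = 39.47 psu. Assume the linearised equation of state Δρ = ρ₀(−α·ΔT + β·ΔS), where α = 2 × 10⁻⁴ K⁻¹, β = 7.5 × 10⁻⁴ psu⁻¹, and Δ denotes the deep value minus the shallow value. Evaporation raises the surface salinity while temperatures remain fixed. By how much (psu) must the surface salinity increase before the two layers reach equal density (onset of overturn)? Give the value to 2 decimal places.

1.40 psu

Neutral buoyancy requires −α(T_deep − T_surf) + β(S_deep − S_surf′) = 0.
S_surf′ = S_deep − (α/β)·ΔT = 39.47 − (2 × 10⁻⁴/7.5 × 10⁻⁴)·(-5.2) = 40.8567 psu.
Increase required: 40.8567 − 39.46 = 1.3967 psu.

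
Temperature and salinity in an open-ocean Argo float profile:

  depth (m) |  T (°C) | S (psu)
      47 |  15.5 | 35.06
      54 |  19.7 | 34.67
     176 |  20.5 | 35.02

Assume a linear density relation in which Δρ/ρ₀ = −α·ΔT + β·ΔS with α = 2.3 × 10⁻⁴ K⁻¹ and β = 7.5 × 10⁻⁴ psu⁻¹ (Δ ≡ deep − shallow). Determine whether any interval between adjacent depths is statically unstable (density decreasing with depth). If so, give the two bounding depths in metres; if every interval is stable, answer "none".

47–54 m

Evaluate Δρ/ρ₀ = −αΔT + βΔS across each adjacent pair:
  47–54 m: −αΔT+βΔS = −(2.3 × 10⁻⁴)(+4.2)+(7.5 × 10⁻⁴)(-0.39) = -1.3 × 10⁻³ → UNSTABLE
  54–176 m: −αΔT+βΔS = −(2.3 × 10⁻⁴)(+0.8)+(7.5 × 10⁻⁴)(+0.35) = 7.8 × 10⁻⁵ → stable
The 47–54 m interval has Δρ < 0: lighter water underlies denser water.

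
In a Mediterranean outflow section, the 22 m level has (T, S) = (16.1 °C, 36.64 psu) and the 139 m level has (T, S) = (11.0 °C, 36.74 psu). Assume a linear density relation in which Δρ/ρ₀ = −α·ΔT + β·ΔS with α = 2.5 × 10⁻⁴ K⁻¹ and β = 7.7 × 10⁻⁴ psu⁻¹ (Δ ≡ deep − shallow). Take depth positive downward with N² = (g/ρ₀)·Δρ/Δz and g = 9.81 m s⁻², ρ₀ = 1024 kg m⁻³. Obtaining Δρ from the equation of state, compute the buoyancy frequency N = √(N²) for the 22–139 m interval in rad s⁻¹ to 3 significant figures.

ΔT = -5.1 K, ΔS = +0.10 psu (deep − shallow).
Δρ/ρ₀ = −αΔT + βΔS = 1.275 × 10⁻³ + 7.70 × 10⁻⁵ = 1.352 × 10⁻³, so Δρ ≈ 1.384 kg m⁻³.
N² = (g/ρ₀)·Δρ/Δz = g·(Δρ/ρ₀)/Δz = 9.81 × 1.352 × 10⁻³ / 117 = 1.1336 × 10⁻⁴ s⁻².
N = √(1.1336 × 10⁻⁴) = 0.010647 rad s⁻¹ ≈ 0.0106 rad s⁻¹.

0.0106 rad s⁻¹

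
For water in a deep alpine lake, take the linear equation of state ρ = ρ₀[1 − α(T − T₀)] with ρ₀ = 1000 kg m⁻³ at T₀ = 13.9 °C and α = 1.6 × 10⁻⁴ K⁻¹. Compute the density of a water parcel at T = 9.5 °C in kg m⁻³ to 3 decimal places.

T − T₀ = -4.4 K.
Bracket = 1 − α·(-4.4) = 1 + (7.04 × 10⁻⁴) = 1.0007040.
ρ = 1000 × 1.0007040 = 1000.704 kg m⁻³.

1000.704 kg m⁻³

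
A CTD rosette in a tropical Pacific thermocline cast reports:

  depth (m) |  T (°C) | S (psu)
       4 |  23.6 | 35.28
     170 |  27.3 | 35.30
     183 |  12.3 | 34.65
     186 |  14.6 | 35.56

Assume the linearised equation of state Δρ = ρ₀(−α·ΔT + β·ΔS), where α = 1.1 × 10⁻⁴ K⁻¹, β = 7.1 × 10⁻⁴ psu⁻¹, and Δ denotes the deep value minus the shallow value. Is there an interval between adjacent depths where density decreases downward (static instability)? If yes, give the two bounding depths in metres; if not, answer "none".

Evaluate Δρ/ρ₀ = −αΔT + βΔS across each adjacent pair:
  4–170 m: −αΔT+βΔS = −(1.1 × 10⁻⁴)(+3.7)+(7.1 × 10⁻⁴)(+0.02) = -3.9 × 10⁻⁴ → UNSTABLE
  170–183 m: −αΔT+βΔS = −(1.1 × 10⁻⁴)(-15.0)+(7.1 × 10⁻⁴)(-0.65) = 1.2 × 10⁻³ → stable
  183–186 m: −αΔT+βΔS = −(1.1 × 10⁻⁴)(+2.3)+(7.1 × 10⁻⁴)(+0.91) = 3.9 × 10⁻⁴ → stable
The 4–170 m interval has Δρ < 0: lighter water underlies denser water.

4–170 m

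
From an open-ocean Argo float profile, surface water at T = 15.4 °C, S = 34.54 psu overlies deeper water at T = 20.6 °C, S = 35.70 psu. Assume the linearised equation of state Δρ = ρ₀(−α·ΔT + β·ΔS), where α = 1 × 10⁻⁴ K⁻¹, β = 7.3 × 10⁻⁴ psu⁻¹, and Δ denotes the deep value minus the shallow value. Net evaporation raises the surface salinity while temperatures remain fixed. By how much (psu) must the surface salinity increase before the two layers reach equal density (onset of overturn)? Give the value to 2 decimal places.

Neutral buoyancy requires −α(T_deep − T_surf) + β(S_deep − S_surf′) = 0.
S_surf′ = S_deep − (α/β)·ΔT = 35.70 − (1 × 10⁻⁴/7.3 × 10⁻⁴)·(+5.2) = 34.9877 psu.
Increase required: 34.9877 − 34.54 = 0.4477 psu.

0.45 psu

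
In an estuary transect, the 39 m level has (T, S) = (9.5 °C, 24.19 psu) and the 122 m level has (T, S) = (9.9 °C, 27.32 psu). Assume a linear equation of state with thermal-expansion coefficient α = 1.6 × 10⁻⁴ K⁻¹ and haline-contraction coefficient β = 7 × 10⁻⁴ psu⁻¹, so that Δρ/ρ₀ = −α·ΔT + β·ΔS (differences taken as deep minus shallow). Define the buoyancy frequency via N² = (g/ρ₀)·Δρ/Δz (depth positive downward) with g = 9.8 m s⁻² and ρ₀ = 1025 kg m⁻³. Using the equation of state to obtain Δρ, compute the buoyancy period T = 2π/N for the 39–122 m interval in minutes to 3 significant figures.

ΔT = +0.4 K, ΔS = +3.13 psu (deep − shallow).
Δρ/ρ₀ = −αΔT + βΔS = -6.40 × 10⁻⁵ + 2.191 × 10⁻³ = 2.127 × 10⁻³, so Δρ ≈ 2.180 kg m⁻³.
N² = (g/ρ₀)·Δρ/Δz = g·(Δρ/ρ₀)/Δz = 9.8 × 2.127 × 10⁻³ / 83 = 2.5114 × 10⁻⁴ s⁻².
N = √(2.5114 × 10⁻⁴) = 0.015847 rad s⁻¹ → T = 2π/N = 396.49 s = 6.6082 min ≈ 6.61 min.

6.61 min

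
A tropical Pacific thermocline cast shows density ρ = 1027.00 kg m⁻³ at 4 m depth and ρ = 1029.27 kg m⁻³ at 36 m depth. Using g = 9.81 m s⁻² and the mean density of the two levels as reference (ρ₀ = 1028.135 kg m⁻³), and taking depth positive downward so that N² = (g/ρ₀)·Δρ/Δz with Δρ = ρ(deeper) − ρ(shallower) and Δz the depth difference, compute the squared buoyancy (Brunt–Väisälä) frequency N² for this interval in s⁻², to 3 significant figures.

6.77 × 10⁻⁴ s⁻²

Δρ = 1029.27 − 1027.00 = 2.27 kg m⁻³ over Δz = 36 − 4 = 32 m.
N² = (9.81/1028.135) × (2.27/32) = 6.7685 × 10⁻⁴ s⁻² ≈ 6.77 × 10⁻⁴ s⁻².
Since Δρ > 0 the layer is stably stratified.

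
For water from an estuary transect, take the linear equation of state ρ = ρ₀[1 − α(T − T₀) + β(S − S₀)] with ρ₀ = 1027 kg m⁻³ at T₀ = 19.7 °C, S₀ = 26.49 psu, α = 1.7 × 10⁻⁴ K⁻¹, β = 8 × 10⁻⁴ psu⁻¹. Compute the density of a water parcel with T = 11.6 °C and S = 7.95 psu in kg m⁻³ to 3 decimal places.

1013.182 kg m⁻³

T − T₀ = -8.1 K, S − S₀ = -18.54 psu.
Bracket = 1 − α·(-8.1) + β·(-18.54) = 1 + (-0.013455) = 0.9865450.
ρ = 1027 × 0.9865450 = 1013.182 kg m⁻³.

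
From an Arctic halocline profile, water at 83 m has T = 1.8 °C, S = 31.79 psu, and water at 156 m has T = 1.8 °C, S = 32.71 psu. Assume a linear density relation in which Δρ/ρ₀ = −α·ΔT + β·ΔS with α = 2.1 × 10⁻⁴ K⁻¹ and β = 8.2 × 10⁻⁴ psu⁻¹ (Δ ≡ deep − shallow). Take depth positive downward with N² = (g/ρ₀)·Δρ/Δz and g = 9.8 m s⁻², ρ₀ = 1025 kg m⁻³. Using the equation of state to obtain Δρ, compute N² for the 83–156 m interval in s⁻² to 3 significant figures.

ΔT = +0.0 K, ΔS = +0.92 psu (deep − shallow).
Δρ/ρ₀ = −αΔT + βΔS = 0 + 7.544 × 10⁻⁴ = 7.544 × 10⁻⁴, so Δρ ≈ 0.7733 kg m⁻³.
N² = (g/ρ₀)·Δρ/Δz = g·(Δρ/ρ₀)/Δz = 9.8 × 7.544 × 10⁻⁴ / 73 = 1.0128 × 10⁻⁴ s⁻² ≈ 1.01 × 10⁻⁴ s⁻².

1.01 × 10⁻⁴ s⁻²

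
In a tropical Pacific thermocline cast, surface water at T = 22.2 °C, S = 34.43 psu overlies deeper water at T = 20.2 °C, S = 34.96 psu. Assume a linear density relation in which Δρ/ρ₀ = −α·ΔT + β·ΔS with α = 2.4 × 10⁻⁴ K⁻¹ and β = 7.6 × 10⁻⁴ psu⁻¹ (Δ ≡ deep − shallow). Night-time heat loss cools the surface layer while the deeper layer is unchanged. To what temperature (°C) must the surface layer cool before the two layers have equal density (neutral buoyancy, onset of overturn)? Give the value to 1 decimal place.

18.5 °C

Neutral buoyancy requires Δρ = 0, i.e. −α(T_deep − T_surf′) + β(S_deep − S_surf) = 0.
T_surf′ = T_deep − (β/α)·ΔS = 20.2 − (7.6 × 10⁻⁴/2.4 × 10⁻⁴)·(+0.53) = 18.522 °C.
Cooling required: 22.2 − (18.522) = 3.678 °C.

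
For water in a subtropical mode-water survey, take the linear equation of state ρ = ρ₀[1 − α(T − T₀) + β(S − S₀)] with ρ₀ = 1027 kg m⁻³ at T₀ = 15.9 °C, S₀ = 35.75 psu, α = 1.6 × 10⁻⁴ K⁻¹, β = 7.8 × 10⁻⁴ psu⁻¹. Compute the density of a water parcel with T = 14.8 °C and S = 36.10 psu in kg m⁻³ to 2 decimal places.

1027.46 kg m⁻³

T − T₀ = -1.1 K, S − S₀ = +0.35 psu.
Bracket = 1 − α·(-1.1) + β·(+0.35) = 1 + (4.49 × 10⁻⁴) = 1.0004490.
ρ = 1027 × 1.0004490 = 1027.46 kg m⁻³.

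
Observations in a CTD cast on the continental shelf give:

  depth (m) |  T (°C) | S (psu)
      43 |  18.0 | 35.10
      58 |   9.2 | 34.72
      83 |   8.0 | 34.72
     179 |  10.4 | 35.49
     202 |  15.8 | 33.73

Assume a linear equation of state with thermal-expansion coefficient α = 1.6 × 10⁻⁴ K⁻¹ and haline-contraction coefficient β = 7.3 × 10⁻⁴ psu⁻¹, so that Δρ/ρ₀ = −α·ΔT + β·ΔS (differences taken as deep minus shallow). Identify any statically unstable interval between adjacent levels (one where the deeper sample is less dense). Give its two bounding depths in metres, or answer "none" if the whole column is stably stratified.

Evaluate Δρ/ρ₀ = −αΔT + βΔS across each adjacent pair:
  43–58 m: −αΔT+βΔS = −(1.6 × 10⁻⁴)(-8.8)+(7.3 × 10⁻⁴)(-0.38) = 1.1 × 10⁻³ → stable
  58–83 m: −αΔT+βΔS = −(1.6 × 10⁻⁴)(-1.2)+(7.3 × 10⁻⁴)(+0.00) = 1.9 × 10⁻⁴ → stable
  83–179 m: −αΔT+βΔS = −(1.6 × 10⁻⁴)(+2.4)+(7.3 × 10⁻⁴)(+0.77) = 1.8 × 10⁻⁴ → stable
  179–202 m: −αΔT+βΔS = −(1.6 × 10⁻⁴)(+5.4)+(7.3 × 10⁻⁴)(-1.76) = -2.1 × 10⁻³ → UNSTABLE
The 179–202 m interval has Δρ < 0: lighter water underlies denser water.

179–202 m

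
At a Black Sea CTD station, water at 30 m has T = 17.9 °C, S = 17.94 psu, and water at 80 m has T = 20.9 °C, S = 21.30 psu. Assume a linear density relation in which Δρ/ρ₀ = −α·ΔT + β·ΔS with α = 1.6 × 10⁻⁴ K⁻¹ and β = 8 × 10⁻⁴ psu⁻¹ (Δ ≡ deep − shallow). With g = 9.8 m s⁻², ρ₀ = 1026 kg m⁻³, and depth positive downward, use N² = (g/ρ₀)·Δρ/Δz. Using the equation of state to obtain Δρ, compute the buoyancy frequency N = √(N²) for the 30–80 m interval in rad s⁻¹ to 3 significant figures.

ΔT = +3.0 K, ΔS = +3.36 psu (deep − shallow).
Δρ/ρ₀ = −αΔT + βΔS = -4.80 × 10⁻⁴ + 2.688 × 10⁻³ = 2.208 × 10⁻³, so Δρ ≈ 2.265 kg m⁻³.
N² = (g/ρ₀)·Δρ/Δz = g·(Δρ/ρ₀)/Δz = 9.8 × 2.208 × 10⁻³ / 50 = 4.3277 × 10⁻⁴ s⁻².
N = √(4.3277 × 10⁻⁴) = 0.020803 rad s⁻¹ ≈ 0.0208 rad s⁻¹.

0.0208 rad s⁻¹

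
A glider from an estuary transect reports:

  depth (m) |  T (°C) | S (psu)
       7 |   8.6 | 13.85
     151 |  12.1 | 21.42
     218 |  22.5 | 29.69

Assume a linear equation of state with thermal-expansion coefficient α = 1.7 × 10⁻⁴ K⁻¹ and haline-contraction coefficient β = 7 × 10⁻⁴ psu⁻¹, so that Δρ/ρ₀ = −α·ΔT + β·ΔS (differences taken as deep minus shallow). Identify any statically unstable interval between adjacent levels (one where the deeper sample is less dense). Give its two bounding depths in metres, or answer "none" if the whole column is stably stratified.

none

Evaluate Δρ/ρ₀ = −αΔT + βΔS across each adjacent pair:
  7–151 m: −αΔT+βΔS = −(1.7 × 10⁻⁴)(+3.5)+(7 × 10⁻⁴)(+7.57) = 4.7 × 10⁻³ → stable
  151–218 m: −αΔT+βΔS = −(1.7 × 10⁻⁴)(+10.4)+(7 × 10⁻⁴)(+8.27) = 4.0 × 10⁻³ → stable
Every interval has Δρ > 0: the column is stably stratified throughout.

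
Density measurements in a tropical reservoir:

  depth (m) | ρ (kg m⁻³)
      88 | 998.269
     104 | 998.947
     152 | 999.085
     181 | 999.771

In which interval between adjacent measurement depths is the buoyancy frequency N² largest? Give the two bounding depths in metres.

88–104 m

Compute the density gradient over each adjacent pair:
  88–104 m: Δρ/Δz = 0.678/16 = 0.042 kg m⁻⁴
  104–152 m: Δρ/Δz = 0.138/48 = 2.9 × 10⁻³ kg m⁻⁴
  152–181 m: Δρ/Δz = 0.686/29 = 0.024 kg m⁻⁴
The largest gradient is in the 88–104 m interval — the pycnocline.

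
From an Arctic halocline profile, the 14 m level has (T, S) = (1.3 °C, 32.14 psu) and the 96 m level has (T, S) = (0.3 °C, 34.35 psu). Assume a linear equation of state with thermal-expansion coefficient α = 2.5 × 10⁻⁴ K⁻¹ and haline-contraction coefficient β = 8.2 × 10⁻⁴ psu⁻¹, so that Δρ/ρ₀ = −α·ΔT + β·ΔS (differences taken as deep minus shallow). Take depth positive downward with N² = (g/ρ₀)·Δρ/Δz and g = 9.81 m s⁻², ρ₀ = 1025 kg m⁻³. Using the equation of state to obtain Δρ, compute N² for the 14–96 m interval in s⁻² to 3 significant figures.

2.47 × 10⁻⁴ s⁻²

ΔT = -1.0 K, ΔS = +2.21 psu (deep − shallow).
Δρ/ρ₀ = −αΔT + βΔS = 2.50 × 10⁻⁴ + 1.8122 × 10⁻³ = 2.0622 × 10⁻³, so Δρ ≈ 2.114 kg m⁻³.
N² = (g/ρ₀)·Δρ/Δz = g·(Δρ/ρ₀)/Δz = 9.81 × 2.0622 × 10⁻³ / 82 = 2.4671 × 10⁻⁴ s⁻² ≈ 2.47 × 10⁻⁴ s⁻².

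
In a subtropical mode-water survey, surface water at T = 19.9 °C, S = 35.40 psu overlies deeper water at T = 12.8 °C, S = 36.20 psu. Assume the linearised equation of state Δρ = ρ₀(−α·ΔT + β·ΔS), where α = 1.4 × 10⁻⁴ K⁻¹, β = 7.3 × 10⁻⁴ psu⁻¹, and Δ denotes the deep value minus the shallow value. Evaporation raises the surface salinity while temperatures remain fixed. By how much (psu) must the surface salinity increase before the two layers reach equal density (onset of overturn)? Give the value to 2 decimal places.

Neutral buoyancy requires −α(T_deep − T_surf) + β(S_deep − S_surf′) = 0.
S_surf′ = S_deep − (α/β)·ΔT = 36.20 − (1.4 × 10⁻⁴/7.3 × 10⁻⁴)·(-7.1) = 37.5616 psu.
Increase required: 37.5616 − 35.40 = 2.1616 psu.

2.16 psu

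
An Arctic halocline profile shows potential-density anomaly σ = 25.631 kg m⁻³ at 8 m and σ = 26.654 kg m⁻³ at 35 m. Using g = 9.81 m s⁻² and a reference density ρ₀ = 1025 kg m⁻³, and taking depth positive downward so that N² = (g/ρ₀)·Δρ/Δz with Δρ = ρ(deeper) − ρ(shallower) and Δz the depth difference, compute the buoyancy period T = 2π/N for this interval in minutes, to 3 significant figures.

Δρ = 1026.654 − 1025.631 = 1.023 kg m⁻³ over Δz = 35 − 8 = 27 m.
N² = (9.81/1025) × (1.023/27) = 3.6262 × 10⁻⁴ s⁻².
N = √(3.6262 × 10⁻⁴) = 0.019043 rad s⁻¹, so T = 2π/N = 329.95 s = 5.4992 min ≈ 5.50 min.

5.50 min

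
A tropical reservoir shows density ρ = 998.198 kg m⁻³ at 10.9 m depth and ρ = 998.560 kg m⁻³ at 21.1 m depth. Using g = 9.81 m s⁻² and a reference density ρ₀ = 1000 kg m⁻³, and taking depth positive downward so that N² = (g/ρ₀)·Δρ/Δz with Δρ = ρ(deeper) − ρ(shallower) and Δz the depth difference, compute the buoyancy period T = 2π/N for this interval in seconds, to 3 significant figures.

337 s

Δρ = 998.560 − 998.198 = 0.362 kg m⁻³ over Δz = 21.1 − 10.9 = 10.2 m.
N² = (9.81/1000) × (0.362/10.2) = 3.4816 × 10⁻⁴ s⁻².
N = √(3.4816 × 10⁻⁴) = 0.018659 rad s⁻¹, so T = 2π/N = 336.74 s ≈ 337 s.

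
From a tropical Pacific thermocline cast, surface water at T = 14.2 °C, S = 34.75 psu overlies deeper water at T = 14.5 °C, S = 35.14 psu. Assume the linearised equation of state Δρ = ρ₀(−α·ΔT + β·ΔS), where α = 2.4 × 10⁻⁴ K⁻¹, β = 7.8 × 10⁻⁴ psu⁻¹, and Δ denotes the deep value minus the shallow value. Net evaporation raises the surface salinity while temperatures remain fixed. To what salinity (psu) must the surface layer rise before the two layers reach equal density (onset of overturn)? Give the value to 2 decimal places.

35.05 psu

Neutral buoyancy requires −α(T_deep − T_surf) + β(S_deep − S_surf′) = 0.
S_surf′ = S_deep − (α/β)·ΔT = 35.14 − (2.4 × 10⁻⁴/7.8 × 10⁻⁴)·(+0.3) = 35.0477 psu.
Increase required: 35.0477 − 34.75 = 0.2977 psu.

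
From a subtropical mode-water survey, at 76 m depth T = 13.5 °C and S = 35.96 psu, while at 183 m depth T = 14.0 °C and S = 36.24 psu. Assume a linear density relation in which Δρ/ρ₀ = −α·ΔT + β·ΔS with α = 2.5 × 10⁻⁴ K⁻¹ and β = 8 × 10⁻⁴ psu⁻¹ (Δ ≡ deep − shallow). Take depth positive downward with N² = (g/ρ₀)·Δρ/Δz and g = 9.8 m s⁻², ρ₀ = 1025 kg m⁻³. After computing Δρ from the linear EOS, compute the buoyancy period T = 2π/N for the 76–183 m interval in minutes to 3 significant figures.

34.8 min

ΔT = +0.5 K, ΔS = +0.28 psu (deep − shallow).
Δρ/ρ₀ = −αΔT + βΔS = -1.25 × 10⁻⁴ + 2.24 × 10⁻⁴ = 9.90 × 10⁻⁵, so Δρ ≈ 0.1015 kg m⁻³.
N² = (g/ρ₀)·Δρ/Δz = g·(Δρ/ρ₀)/Δz = 9.8 × 9.90 × 10⁻⁵ / 107 = 9.0673 × 10⁻⁶ s⁻².
N = √(9.0673 × 10⁻⁶) = 3.0112 × 10⁻³ rad s⁻¹ → T = 2π/N = 2.0866 × 10³ s = 34.777 min ≈ 34.8 min.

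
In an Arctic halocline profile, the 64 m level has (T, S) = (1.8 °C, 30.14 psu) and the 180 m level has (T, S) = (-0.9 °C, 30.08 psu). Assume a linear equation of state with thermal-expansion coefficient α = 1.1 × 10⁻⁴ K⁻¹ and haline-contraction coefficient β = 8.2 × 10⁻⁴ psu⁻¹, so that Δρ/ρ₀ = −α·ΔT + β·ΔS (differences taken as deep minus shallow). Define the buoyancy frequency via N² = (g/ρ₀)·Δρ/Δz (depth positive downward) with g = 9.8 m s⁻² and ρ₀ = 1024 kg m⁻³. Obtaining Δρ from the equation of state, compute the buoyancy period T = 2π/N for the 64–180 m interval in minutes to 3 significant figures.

22.9 min

ΔT = -2.7 K, ΔS = -0.06 psu (deep − shallow).
Δρ/ρ₀ = −αΔT + βΔS = 2.97 × 10⁻⁴ − 4.92 × 10⁻⁵ = 2.478 × 10⁻⁴, so Δρ ≈ 0.2537 kg m⁻³.
N² = (g/ρ₀)·Δρ/Δz = g·(Δρ/ρ₀)/Δz = 9.8 × 2.478 × 10⁻⁴ / 116 = 2.0935 × 10⁻⁵ s⁻².
N = √(2.0935 × 10⁻⁵) = 4.5755 × 10⁻³ rad s⁻¹ → T = 2π/N = 1.3732 × 10³ s = 22.887 min ≈ 22.9 min.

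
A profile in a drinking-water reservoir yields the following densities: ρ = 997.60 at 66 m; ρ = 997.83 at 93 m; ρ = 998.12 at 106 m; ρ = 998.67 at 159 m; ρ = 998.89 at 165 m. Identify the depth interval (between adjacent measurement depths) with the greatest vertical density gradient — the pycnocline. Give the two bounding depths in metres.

Compute the density gradient over each adjacent pair:
  66–93 m: Δρ/Δz = 0.23/27 = 8.5 × 10⁻³ kg m⁻⁴
  93–106 m: Δρ/Δz = 0.29/13 = 0.022 kg m⁻⁴
  106–159 m: Δρ/Δz = 0.55/53 = 0.010 kg m⁻⁴
  159–165 m: Δρ/Δz = 0.22/6 = 0.037 kg m⁻⁴
The largest gradient is in the 159–165 m interval — the pycnocline.

159–165 m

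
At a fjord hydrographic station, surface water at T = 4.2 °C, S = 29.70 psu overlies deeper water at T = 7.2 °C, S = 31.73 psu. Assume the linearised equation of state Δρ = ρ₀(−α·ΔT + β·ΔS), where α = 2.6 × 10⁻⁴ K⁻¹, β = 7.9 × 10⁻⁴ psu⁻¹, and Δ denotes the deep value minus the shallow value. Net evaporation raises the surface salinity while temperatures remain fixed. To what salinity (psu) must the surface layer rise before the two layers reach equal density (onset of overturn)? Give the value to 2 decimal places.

Neutral buoyancy requires −α(T_deep − T_surf) + β(S_deep − S_surf′) = 0.
S_surf′ = S_deep − (α/β)·ΔT = 31.73 − (2.6 × 10⁻⁴/7.9 × 10⁻⁴)·(+3.0) = 30.7427 psu.
Increase required: 30.7427 − 29.70 = 1.0427 psu.

30.74 psu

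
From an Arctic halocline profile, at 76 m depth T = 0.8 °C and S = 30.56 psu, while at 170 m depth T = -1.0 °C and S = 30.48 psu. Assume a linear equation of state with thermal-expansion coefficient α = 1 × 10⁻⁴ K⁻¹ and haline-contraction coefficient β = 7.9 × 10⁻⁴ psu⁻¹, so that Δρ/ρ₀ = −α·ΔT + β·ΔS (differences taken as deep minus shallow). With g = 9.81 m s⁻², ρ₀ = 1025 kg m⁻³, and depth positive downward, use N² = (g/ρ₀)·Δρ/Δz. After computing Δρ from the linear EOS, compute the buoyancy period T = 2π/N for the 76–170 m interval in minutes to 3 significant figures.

ΔT = -1.8 K, ΔS = -0.08 psu (deep − shallow).
Δρ/ρ₀ = −αΔT + βΔS = 1.80 × 10⁻⁴ − 6.32 × 10⁻⁵ = 1.168 × 10⁻⁴, so Δρ ≈ 0.1197 kg m⁻³.
N² = (g/ρ₀)·Δρ/Δz = g·(Δρ/ρ₀)/Δz = 9.81 × 1.168 × 10⁻⁴ / 94 = 1.2189 × 10⁻⁵ s⁻².
N = √(1.2189 × 10⁻⁵) = 3.4913 × 10⁻³ rad s⁻¹ → T = 2π/N = 1.7997 × 10³ s = 29.995 min ≈ 30.0 min.

30.0 min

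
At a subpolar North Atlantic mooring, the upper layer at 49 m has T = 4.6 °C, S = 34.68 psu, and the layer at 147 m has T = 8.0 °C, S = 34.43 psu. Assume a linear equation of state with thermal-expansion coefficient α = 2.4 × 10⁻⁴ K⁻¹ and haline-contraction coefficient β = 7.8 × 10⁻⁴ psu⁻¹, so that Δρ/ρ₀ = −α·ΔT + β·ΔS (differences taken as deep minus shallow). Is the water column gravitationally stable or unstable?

unstable

ΔT = 8.0 − 4.6 = +3.4 K and ΔS = 34.43 − 34.68 = -0.25 psu (deep − shallow).
−αΔT = -8.16 × 10⁻⁴; βΔS = -1.95 × 10⁻⁴; sum Δρ/ρ₀ = -1.011 × 10⁻³.
Δρ/ρ₀ < 0, so Δρ < 0: deeper water is lighter → statically unstable; the column would overturn.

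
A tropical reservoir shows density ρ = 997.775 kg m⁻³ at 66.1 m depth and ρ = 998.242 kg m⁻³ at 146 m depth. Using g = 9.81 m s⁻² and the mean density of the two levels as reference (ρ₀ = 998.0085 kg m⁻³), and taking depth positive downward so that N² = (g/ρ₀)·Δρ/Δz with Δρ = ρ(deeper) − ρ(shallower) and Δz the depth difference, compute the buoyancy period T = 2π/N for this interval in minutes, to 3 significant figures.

Δρ = 998.242 − 997.775 = 0.467 kg m⁻³ over Δz = 146 − 66.1 = 79.9 m.
N² = (9.81/998.0085) × (0.467/79.9) = 5.7452 × 10⁻⁵ s⁻².
N = √(5.7452 × 10⁻⁵) = 7.5797 × 10⁻³ rad s⁻¹, so T = 2π/N = 828.95 s = 13.816 min ≈ 13.8 min.

13.8 min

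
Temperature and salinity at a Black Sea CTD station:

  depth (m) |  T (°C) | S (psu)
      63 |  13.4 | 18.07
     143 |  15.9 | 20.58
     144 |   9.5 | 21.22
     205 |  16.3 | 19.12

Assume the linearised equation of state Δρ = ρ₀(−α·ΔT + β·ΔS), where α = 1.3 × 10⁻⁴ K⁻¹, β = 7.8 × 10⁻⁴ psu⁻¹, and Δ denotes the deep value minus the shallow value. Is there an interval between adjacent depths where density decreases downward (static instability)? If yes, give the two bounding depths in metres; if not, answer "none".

Evaluate Δρ/ρ₀ = −αΔT + βΔS across each adjacent pair:
  63–143 m: −αΔT+βΔS = −(1.3 × 10⁻⁴)(+2.5)+(7.8 × 10⁻⁴)(+2.51) = 1.6 × 10⁻³ → stable
  143–144 m: −αΔT+βΔS = −(1.3 × 10⁻⁴)(-6.4)+(7.8 × 10⁻⁴)(+0.64) = 1.3 × 10⁻³ → stable
  144–205 m: −αΔT+βΔS = −(1.3 × 10⁻⁴)(+6.8)+(7.8 × 10⁻⁴)(-2.10) = -2.5 × 10⁻³ → UNSTABLE
The 144–205 m interval has Δρ < 0: lighter water underlies denser water.

144–205 m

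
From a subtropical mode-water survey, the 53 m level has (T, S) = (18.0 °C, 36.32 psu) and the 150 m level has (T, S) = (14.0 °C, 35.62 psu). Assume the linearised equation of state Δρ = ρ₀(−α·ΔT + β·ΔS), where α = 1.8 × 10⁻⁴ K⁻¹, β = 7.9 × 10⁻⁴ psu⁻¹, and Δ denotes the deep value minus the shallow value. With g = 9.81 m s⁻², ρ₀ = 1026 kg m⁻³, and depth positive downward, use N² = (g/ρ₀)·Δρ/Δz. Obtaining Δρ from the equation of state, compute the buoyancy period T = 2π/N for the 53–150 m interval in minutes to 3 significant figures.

25.5 min

ΔT = -4.0 K, ΔS = -0.70 psu (deep − shallow).
Δρ/ρ₀ = −αΔT + βΔS = 7.20 × 10⁻⁴ − 5.53 × 10⁻⁴ = 1.67 × 10⁻⁴, so Δρ ≈ 0.1713 kg m⁻³.
N² = (g/ρ₀)·Δρ/Δz = g·(Δρ/ρ₀)/Δz = 9.81 × 1.67 × 10⁻⁴ / 97 = 1.6889 × 10⁻⁵ s⁻².
N = √(1.6889 × 10⁻⁵) = 4.1096 × 10⁻³ rad s⁻¹ → T = 2π/N = 1.5289 × 10³ s = 25.482 min ≈ 25.5 min.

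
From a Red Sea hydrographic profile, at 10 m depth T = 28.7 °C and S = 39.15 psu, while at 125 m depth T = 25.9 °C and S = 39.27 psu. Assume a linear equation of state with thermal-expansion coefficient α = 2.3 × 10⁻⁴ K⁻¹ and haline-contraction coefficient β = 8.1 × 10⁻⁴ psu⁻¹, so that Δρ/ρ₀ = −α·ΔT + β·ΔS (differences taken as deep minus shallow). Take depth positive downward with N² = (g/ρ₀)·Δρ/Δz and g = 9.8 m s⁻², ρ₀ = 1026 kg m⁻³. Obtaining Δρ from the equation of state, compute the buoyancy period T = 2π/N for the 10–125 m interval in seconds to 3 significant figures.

ΔT = -2.8 K, ΔS = +0.12 psu (deep − shallow).
Δρ/ρ₀ = −αΔT + βΔS = 6.44 × 10⁻⁴ + 9.72 × 10⁻⁵ = 7.412 × 10⁻⁴, so Δρ ≈ 0.7605 kg m⁻³.
N² = (g/ρ₀)·Δρ/Δz = g·(Δρ/ρ₀)/Δz = 9.8 × 7.412 × 10⁻⁴ / 115 = 6.3163 × 10⁻⁵ s⁻².
N = √(6.3163 × 10⁻⁵) = 7.9475 × 10⁻³ rad s⁻¹ → T = 2π/N = 790.59 s ≈ 791 s.

791 s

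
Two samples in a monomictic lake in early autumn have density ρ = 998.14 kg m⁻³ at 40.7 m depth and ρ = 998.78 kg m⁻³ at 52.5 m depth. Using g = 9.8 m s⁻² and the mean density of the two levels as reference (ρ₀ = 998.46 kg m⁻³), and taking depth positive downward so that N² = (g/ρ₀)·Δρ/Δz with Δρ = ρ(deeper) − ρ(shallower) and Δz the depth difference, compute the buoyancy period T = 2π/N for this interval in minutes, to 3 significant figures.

Δρ = 998.78 − 998.14 = 0.64 kg m⁻³ over Δz = 52.5 − 40.7 = 11.8 m.
N² = (9.8/998.46) × (0.64/11.8) = 5.3235 × 10⁻⁴ s⁻².
N = √(5.3235 × 10⁻⁴) = 0.023073 rad s⁻¹, so T = 2π/N = 272.32 s = 4.5387 min ≈ 4.54 min.

4.54 min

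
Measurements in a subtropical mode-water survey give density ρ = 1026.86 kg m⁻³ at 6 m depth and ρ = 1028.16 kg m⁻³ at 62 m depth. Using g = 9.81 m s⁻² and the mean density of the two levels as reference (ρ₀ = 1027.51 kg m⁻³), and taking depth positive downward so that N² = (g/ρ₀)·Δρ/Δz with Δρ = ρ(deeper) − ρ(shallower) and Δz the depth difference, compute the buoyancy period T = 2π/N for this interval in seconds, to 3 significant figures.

422 s

Δρ = 1028.16 − 1026.86 = 1.30 kg m⁻³ over Δz = 62 − 6 = 56 m.
N² = (9.81/1027.51) × (1.30/56) = 2.2163 × 10⁻⁴ s⁻².
N = √(2.2163 × 10⁻⁴) = 0.014887 rad s⁻¹, so T = 2π/N = 422.06 s ≈ 422 s.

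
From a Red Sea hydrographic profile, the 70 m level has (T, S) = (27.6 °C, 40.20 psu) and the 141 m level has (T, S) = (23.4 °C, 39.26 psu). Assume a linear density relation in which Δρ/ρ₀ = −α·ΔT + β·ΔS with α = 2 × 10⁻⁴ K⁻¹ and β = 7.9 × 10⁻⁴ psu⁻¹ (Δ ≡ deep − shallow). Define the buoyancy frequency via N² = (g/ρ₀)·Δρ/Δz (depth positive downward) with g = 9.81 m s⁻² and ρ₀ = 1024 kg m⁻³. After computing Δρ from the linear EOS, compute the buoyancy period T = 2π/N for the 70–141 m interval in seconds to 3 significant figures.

1.71 × 10³ s

ΔT = -4.2 K, ΔS = -0.94 psu (deep − shallow).
Δρ/ρ₀ = −αΔT + βΔS = 8.40 × 10⁻⁴ − 7.426 × 10⁻⁴ = 9.74 × 10⁻⁵, so Δρ ≈ 0.09974 kg m⁻³.
N² = (g/ρ₀)·Δρ/Δz = g·(Δρ/ρ₀)/Δz = 9.81 × 9.74 × 10⁻⁵ / 71 = 1.3458 × 10⁻⁵ s⁻².
N = √(1.3458 × 10⁻⁵) = 3.6685 × 10⁻³ rad s⁻¹ → T = 2π/N = 1.7127 × 10³ s ≈ 1.71 × 10³ s.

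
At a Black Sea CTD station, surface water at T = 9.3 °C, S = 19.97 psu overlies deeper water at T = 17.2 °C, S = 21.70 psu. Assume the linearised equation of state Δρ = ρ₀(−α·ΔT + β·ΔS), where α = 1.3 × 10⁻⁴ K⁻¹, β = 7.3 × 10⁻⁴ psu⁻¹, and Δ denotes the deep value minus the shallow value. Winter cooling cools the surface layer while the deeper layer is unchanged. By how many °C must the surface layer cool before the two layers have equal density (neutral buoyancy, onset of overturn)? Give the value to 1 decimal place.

Neutral buoyancy requires Δρ = 0, i.e. −α(T_deep − T_surf′) + β(S_deep − S_surf) = 0.
T_surf′ = T_deep − (β/α)·ΔS = 17.2 − (7.3 × 10⁻⁴/1.3 × 10⁻⁴)·(+1.73) = 7.485 °C.
Cooling required: 9.3 − (7.485) = 1.815 °C.

1.8 °C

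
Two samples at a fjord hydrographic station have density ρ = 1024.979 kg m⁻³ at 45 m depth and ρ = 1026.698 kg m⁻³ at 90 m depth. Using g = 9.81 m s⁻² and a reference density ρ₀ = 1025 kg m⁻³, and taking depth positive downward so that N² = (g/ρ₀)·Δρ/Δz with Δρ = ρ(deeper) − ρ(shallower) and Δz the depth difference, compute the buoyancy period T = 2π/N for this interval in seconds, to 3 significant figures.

Δρ = 1026.698 − 1024.979 = 1.719 kg m⁻³ over Δz = 90 − 45 = 45 m.
N² = (9.81/1025) × (1.719/45) = 3.6560 × 10⁻⁴ s⁻².
N = √(3.6560 × 10⁻⁴) = 0.019121 rad s⁻¹, so T = 2π/N = 328.60 s ≈ 329 s.
A positive N² confirms static stability across the interval.

329 s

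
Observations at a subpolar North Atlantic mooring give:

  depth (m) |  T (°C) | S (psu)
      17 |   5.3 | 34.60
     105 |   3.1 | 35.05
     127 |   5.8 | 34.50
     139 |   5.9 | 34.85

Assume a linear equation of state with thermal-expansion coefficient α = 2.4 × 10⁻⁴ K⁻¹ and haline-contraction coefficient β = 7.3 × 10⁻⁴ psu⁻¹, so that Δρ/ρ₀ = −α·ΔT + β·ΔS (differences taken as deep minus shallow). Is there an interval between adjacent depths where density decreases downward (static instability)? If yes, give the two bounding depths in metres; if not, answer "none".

Evaluate Δρ/ρ₀ = −αΔT + βΔS across each adjacent pair:
  17–105 m: −αΔT+βΔS = −(2.4 × 10⁻⁴)(-2.2)+(7.3 × 10⁻⁴)(+0.45) = 8.6 × 10⁻⁴ → stable
  105–127 m: −αΔT+βΔS = −(2.4 × 10⁻⁴)(+2.7)+(7.3 × 10⁻⁴)(-0.55) = -1.0 × 10⁻³ → UNSTABLE
  127–139 m: −αΔT+βΔS = −(2.4 × 10⁻⁴)(+0.1)+(7.3 × 10⁻⁴)(+0.35) = 2.3 × 10⁻⁴ → stable
The 105–127 m interval has Δρ < 0: lighter water underlies denser water.

105–127 m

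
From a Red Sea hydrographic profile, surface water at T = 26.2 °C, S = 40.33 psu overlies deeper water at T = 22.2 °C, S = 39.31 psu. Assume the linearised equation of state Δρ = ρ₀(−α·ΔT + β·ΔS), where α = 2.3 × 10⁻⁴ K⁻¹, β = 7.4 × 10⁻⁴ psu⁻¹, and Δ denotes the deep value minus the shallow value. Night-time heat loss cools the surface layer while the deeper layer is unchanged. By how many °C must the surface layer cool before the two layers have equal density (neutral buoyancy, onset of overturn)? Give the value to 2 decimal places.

0.72 °C

Neutral buoyancy requires Δρ = 0, i.e. −α(T_deep − T_surf′) + β(S_deep − S_surf) = 0.
T_surf′ = T_deep − (β/α)·ΔS = 22.2 − (7.4 × 10⁻⁴/2.3 × 10⁻⁴)·(-1.02) = 25.4817 °C.
Cooling required: 26.2 − (25.4817) = 0.7183 °C.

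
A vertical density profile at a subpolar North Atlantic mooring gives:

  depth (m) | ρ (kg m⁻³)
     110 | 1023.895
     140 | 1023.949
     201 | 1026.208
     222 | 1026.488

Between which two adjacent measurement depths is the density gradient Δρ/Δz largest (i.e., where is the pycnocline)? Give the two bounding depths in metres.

140–201 m

Compute the density gradient over each adjacent pair:
  110–140 m: Δρ/Δz = 0.054/30 = 1.8 × 10⁻³ kg m⁻⁴
  140–201 m: Δρ/Δz = 2.259/61 = 0.037 kg m⁻⁴
  201–222 m: Δρ/Δz = 0.280/21 = 0.013 kg m⁻⁴
The largest gradient is in the 140–201 m interval — the pycnocline.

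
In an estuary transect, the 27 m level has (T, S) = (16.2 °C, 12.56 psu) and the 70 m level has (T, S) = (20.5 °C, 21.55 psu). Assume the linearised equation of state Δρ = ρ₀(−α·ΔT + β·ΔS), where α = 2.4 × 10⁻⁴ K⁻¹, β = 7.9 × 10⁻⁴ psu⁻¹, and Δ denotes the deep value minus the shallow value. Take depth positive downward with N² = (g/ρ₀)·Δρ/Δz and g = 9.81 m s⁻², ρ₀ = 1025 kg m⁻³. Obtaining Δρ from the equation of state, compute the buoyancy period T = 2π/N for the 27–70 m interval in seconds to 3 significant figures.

169 s

ΔT = +4.3 K, ΔS = +8.99 psu (deep − shallow).
Δρ/ρ₀ = −αΔT + βΔS = -1.032 × 10⁻³ + 7.1021 × 10⁻³ = 6.0701 × 10⁻³, so Δρ ≈ 6.222 kg m⁻³.
N² = (g/ρ₀)·Δρ/Δz = g·(Δρ/ρ₀)/Δz = 9.81 × 6.0701 × 10⁻³ / 43 = 1.3848 × 10⁻³ s⁻².
N = √(1.3848 × 10⁻³) = 0.037213 rad s⁻¹ → T = 2π/N = 168.84 s ≈ 169 s.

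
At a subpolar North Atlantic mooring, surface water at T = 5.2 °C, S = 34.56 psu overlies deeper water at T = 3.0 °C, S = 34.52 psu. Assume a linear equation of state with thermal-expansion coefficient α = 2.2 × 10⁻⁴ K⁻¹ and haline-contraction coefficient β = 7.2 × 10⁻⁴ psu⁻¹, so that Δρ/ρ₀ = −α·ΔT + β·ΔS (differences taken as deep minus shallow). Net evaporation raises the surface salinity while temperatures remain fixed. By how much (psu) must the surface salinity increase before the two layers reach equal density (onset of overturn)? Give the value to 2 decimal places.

Neutral buoyancy requires −α(T_deep − T_surf) + β(S_deep − S_surf′) = 0.
S_surf′ = S_deep − (α/β)·ΔT = 34.52 − (2.2 × 10⁻⁴/7.2 × 10⁻⁴)·(-2.2) = 35.1922 psu.
Increase required: 35.1922 − 34.56 = 0.6322 psu.

0.63 psu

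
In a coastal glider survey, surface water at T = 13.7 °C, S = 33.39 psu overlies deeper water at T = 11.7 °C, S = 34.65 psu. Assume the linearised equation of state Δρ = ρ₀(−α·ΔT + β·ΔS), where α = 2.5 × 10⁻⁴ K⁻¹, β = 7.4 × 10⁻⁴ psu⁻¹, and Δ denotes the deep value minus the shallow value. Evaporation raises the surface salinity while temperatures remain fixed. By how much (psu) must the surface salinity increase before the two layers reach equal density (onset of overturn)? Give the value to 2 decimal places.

1.94 psu

Neutral buoyancy requires −α(T_deep − T_surf) + β(S_deep − S_surf′) = 0.
S_surf′ = S_deep − (α/β)·ΔT = 34.65 − (2.5 × 10⁻⁴/7.4 × 10⁻⁴)·(-2.0) = 35.3257 psu.
Increase required: 35.3257 − 33.39 = 1.9357 psu.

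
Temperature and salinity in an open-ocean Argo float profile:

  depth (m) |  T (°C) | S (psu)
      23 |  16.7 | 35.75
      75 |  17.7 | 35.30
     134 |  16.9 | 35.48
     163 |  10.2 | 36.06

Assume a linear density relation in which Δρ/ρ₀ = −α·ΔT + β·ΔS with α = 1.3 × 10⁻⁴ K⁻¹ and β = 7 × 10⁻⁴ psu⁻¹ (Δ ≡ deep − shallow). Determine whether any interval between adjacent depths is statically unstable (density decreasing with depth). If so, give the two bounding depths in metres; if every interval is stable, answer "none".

Evaluate Δρ/ρ₀ = −αΔT + βΔS across each adjacent pair:
  23–75 m: −αΔT+βΔS = −(1.3 × 10⁻⁴)(+1.0)+(7 × 10⁻⁴)(-0.45) = -4.4 × 10⁻⁴ → UNSTABLE
  75–134 m: −αΔT+βΔS = −(1.3 × 10⁻⁴)(-0.8)+(7 × 10⁻⁴)(+0.18) = 2.3 × 10⁻⁴ → stable
  134–163 m: −αΔT+βΔS = −(1.3 × 10⁻⁴)(-6.7)+(7 × 10⁻⁴)(+0.58) = 1.3 × 10⁻³ → stable
The 23–75 m interval has Δρ < 0: lighter water underlies denser water.

23–75 m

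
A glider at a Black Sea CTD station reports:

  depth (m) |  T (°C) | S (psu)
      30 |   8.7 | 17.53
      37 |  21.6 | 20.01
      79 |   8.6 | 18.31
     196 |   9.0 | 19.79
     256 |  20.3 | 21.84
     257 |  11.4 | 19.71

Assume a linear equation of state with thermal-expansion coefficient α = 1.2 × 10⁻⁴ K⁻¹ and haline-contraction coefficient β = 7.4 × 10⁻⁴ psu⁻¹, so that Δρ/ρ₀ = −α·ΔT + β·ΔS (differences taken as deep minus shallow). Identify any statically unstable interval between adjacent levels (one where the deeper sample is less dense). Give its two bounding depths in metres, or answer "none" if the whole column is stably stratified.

Evaluate Δρ/ρ₀ = −αΔT + βΔS across each adjacent pair:
  30–37 m: −αΔT+βΔS = −(1.2 × 10⁻⁴)(+12.9)+(7.4 × 10⁻⁴)(+2.48) = 2.9 × 10⁻⁴ → stable
  37–79 m: −αΔT+βΔS = −(1.2 × 10⁻⁴)(-13.0)+(7.4 × 10⁻⁴)(-1.70) = 3.0 × 10⁻⁴ → stable
  79–196 m: −αΔT+βΔS = −(1.2 × 10⁻⁴)(+0.4)+(7.4 × 10⁻⁴)(+1.48) = 1.0 × 10⁻³ → stable
  196–256 m: −αΔT+βΔS = −(1.2 × 10⁻⁴)(+11.3)+(7.4 × 10⁻⁴)(+2.05) = 1.6 × 10⁻⁴ → stable
  256–257 m: −αΔT+βΔS = −(1.2 × 10⁻⁴)(-8.9)+(7.4 × 10⁻⁴)(-2.13) = -5.1 × 10⁻⁴ → UNSTABLE
The 256–257 m interval has Δρ < 0: lighter water underlies denser water.

256–257 m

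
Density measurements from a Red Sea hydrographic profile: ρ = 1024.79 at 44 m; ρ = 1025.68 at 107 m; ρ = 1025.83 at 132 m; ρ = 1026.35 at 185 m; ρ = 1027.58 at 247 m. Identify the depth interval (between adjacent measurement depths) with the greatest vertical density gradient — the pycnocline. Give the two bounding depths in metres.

185–247 m

Compute the density gradient over each adjacent pair:
  44–107 m: Δρ/Δz = 0.89/63 = 0.014 kg m⁻⁴
  107–132 m: Δρ/Δz = 0.15/25 = 6.0 × 10⁻³ kg m⁻⁴
  132–185 m: Δρ/Δz = 0.52/53 = 9.8 × 10⁻³ kg m⁻⁴
  185–247 m: Δρ/Δz = 1.23/62 = 0.020 kg m⁻⁴
The largest gradient is in the 185–247 m interval — the pycnocline.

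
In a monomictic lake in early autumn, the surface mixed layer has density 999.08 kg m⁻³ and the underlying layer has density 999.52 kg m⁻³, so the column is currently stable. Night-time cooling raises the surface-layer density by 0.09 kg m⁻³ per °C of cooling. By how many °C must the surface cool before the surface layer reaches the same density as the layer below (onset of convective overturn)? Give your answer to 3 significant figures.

Density deficit of the surface layer: 999.52 − 999.08 = 0.44 kg m⁻³.
Required change = 0.44 / 0.09 = 4.89 °C.

4.89 °C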